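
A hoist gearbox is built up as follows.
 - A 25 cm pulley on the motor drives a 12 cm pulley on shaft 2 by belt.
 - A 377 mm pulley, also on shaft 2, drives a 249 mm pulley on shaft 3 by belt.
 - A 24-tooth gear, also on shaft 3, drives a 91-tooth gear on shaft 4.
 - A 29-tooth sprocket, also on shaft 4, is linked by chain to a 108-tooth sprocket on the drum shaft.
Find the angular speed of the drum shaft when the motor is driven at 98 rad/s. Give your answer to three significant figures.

21.9 rad/s

Belt: ratio = 12/25 = 0.48, so shaft 2 turns at 98 / 0.48 = 204.17 rad/s.
Belt: ratio = 249/377 = 0.66048, so shaft 3 turns at 204.17 / 0.66048 = 309.12 rad/s.
Gear mesh: ratio = 91/24 = 3.7917, so shaft 4 turns at 309.12 / 3.7917 = 81.526 rad/s.
Chain: ratio = 108/29 = 3.7241, so the drum shaft turns at 81.526 / 3.7241 = 21.891 rad/s.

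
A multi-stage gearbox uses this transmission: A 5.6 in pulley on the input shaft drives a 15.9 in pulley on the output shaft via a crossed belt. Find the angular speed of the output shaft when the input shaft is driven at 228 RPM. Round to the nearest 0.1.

belt 15.9/5.6 = 2.8393 → 228/2.8393 = 80.302 RPM

80.3 RPM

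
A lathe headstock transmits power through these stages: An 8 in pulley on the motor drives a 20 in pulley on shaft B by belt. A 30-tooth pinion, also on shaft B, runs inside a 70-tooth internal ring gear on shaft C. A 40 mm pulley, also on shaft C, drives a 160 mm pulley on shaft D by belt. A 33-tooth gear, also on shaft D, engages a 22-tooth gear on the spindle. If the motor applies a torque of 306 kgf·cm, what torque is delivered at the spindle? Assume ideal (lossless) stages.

4760 kgf·cm

Belt: ratio = 20/8 = 2.5; torque at shaft B = 306 × 2.5 = 765 kgf·cm.
Internal gear: ratio = 70/30 = 2.3333; torque at shaft C = 765 × 2.3333 = 1785 kgf·cm.
Belt: ratio = 160/40 = 4; torque at shaft D = 1785 × 4 = 7140 kgf·cm.
Gear mesh: ratio = 22/33 = 0.66667; torque at the spindle = 7140 × 0.66667 = 4760 kgf·cm.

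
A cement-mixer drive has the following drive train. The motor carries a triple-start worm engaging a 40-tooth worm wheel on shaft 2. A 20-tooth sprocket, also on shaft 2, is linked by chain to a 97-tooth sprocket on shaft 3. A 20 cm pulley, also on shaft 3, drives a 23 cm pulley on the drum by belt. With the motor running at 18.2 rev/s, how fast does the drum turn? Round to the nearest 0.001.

Worm: ratio = 40/3 = 13.333, so shaft 2 turns at 18.2 / 13.333 = 1.365 rev/s.
Chain: ratio = 97/20 = 4.85, so shaft 3 turns at 1.365 / 4.85 = 0.28144 rev/s.
Belt: ratio = 23/20 = 1.15, so the drum turns at 0.28144 / 1.15 = 0.24473 rev/s.

0.245 rev/s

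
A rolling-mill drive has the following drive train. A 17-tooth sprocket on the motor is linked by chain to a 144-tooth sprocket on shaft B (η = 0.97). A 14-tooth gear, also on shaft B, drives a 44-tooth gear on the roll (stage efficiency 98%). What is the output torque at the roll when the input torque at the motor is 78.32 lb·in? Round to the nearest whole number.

chain 144/17 = 8.4706 → τ = 78.32·8.4706·0.97 = 643.51 lb·in
gear mesh 44/14 = 3.1429 → τ = 643.51·3.1429·0.98 = 1982 lb·in

1982 lb·in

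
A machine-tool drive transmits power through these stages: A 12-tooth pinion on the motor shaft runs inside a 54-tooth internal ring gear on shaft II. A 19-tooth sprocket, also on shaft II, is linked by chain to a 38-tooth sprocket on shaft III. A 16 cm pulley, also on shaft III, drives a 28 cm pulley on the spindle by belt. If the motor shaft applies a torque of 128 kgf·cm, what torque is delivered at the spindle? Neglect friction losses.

Internal gear: ratio = 54/12 = 4.5; torque at shaft II = 128 × 4.5 = 576 kgf·cm.
Chain: ratio = 38/19 = 2; torque at shaft III = 576 × 2 = 1152 kgf·cm.
Belt: ratio = 28/16 = 1.75; torque at the spindle = 1152 × 1.75 = 2016 kgf·cm.

2016 kgf·cm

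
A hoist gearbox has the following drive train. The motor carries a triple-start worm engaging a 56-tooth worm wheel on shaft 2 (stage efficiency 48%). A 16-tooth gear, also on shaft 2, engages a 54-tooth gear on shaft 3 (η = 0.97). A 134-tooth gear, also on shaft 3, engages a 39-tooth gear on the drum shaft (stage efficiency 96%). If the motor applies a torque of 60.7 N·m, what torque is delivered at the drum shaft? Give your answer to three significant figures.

497 N·m

worm 56/3 = 18.667 → τ = 60.7·18.667·0.48 = 543.87 N·m
gear mesh 54/16 = 3.375 → τ = 543.87·3.375·0.97 = 1780.5 N·m
gear mesh 39/134 = 0.29104 → τ = 1780.5·0.29104·0.96 = 497.48 N·m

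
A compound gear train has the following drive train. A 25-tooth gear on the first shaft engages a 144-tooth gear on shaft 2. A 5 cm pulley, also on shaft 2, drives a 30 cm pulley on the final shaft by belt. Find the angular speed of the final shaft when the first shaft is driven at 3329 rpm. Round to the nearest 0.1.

96.3 rpm

Gear mesh: ratio = 144/25 = 5.76, so shaft 2 turns at 3329 / 5.76 = 577.95 rpm.
Belt: ratio = 30/5 = 6, so the final shaft turns at 577.95 / 6 = 96.325 rpm.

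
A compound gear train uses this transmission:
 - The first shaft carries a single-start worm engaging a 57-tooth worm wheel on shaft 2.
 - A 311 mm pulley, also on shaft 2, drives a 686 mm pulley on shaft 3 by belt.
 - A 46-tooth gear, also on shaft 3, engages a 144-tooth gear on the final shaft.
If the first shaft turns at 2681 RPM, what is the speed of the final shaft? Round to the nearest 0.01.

the first shaft → shaft 2 (worm, 57/1): 2681 ÷ 57 = 47.035 RPM
shaft 2 → shaft 3 (belt, 686/311): 47.035 ÷ 2.2058 = 21.323 RPM
shaft 3 → the final shaft (gear mesh, 144/46): 21.323 ÷ 3.1304 = 6.8117 RPM

6.81 RPM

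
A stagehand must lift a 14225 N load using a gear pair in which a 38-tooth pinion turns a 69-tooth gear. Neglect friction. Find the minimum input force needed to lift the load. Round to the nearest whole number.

7834 N

Gear pair MA = 69/38 = 1.8158.
Effort = load / MA = 14225 / 1.8158 = 7834.1 N.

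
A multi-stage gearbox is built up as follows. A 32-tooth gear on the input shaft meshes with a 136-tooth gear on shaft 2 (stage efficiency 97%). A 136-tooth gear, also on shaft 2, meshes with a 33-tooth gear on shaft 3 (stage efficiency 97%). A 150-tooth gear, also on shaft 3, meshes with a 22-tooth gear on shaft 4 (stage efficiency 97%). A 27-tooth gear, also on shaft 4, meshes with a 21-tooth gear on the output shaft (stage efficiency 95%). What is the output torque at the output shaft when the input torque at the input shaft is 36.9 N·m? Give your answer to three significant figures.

3.76 N·m

After the gear mesh (136/32): 36.9 × 4.25 × 0.97 = 152.12 N·m
After the gear mesh (33/136): 152.12 × 0.24265 × 0.97 = 35.804 N·m
After the gear mesh (22/150): 35.804 × 0.14667 × 0.97 = 5.0937 N·m
After the gear mesh (21/27): 5.0937 × 0.77778 × 0.95 = 3.7637 N·m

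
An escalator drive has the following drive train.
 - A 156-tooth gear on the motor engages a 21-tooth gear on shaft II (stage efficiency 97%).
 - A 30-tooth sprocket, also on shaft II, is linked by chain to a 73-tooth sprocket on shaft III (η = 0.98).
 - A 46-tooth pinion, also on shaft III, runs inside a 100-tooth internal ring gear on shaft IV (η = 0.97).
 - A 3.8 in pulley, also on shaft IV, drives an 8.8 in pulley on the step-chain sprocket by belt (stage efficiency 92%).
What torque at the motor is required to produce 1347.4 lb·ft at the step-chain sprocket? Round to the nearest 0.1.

Overall ratio R = 0.13462 × 2.4333 × 2.1739 × 2.3158 = 1.6491; overall efficiency η = 0.97 × 0.98 × 0.97 × 0.92 = 0.8483.
Input torque = output torque / (R × η) = 1347.4 / (1.6491 × 0.8483) = 963.17 lb·ft.

963.2 lb·ft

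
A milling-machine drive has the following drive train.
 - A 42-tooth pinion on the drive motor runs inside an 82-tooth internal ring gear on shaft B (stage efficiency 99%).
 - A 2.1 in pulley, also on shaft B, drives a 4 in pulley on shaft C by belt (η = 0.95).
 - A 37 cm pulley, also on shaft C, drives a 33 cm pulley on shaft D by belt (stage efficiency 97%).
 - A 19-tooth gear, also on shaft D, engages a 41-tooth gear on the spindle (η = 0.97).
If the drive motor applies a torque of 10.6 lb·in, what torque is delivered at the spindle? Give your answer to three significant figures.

internal gear 82/42 = 1.9524 → τ = 10.6·1.9524·0.99 = 20.488 lb·in
belt 4/2.1 = 1.9048 → τ = 20.488·1.9048·0.95 = 37.074 lb·in
belt 33/37 = 0.89189 → τ = 37.074·0.89189·0.97 = 32.074 lb·in
gear mesh 41/19 = 2.1579 → τ = 32.074·2.1579·0.97 = 67.136 lb·in

67.1 lb·in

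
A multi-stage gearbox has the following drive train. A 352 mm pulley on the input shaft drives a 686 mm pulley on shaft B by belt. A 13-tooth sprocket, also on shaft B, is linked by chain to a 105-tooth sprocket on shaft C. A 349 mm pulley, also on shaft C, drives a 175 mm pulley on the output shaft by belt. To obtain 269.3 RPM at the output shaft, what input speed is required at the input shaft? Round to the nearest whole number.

Overall ratio R = 1.9489 × 8.0769 × 0.50143 = 7.893.
Required input speed = output speed × R = 269.3 × 7.893 = 2125.6 RPM.

2126 RPM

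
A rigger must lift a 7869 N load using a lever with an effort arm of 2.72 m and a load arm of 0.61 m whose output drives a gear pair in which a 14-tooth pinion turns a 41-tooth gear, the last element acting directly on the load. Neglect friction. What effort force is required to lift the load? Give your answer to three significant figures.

Lever MA = effort arm / load arm = 2.72/0.61 = 4.459.
Gear pair MA = 41/14 = 2.9286.
Combined ideal MA = 4.459 × 2.9286 = 13.059.
Effort = load / MA = 7869 / 13.059 = 602.59 N.

603 N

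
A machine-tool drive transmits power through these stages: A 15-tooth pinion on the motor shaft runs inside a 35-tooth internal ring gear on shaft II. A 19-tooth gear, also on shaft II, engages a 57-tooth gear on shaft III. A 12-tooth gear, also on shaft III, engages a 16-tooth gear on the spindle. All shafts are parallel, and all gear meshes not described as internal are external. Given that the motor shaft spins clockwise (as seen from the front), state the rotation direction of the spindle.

clockwise

the motor shaft → shaft II: internal mesh, same direction → CW.
shaft II → shaft III: external mesh, 1 reversal → CCW.
shaft III → the spindle: external mesh, 1 reversal → CW.
2 reversals in total — an even number — so the spindle turns the same way as the motor shaft.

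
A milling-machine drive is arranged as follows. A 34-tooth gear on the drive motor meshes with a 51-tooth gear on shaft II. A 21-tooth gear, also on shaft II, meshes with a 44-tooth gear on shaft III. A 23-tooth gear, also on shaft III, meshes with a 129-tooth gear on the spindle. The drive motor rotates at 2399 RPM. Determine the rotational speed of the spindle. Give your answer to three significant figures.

136 RPM

the drive motor → shaft II (gear mesh, 51/34): 2399 ÷ 1.5 = 1599.3 RPM
shaft II → shaft III (gear mesh, 44/21): 1599.3 ÷ 2.0952 = 763.32 RPM
shaft III → the spindle (gear mesh, 129/23): 763.32 ÷ 5.6087 = 136.1 RPM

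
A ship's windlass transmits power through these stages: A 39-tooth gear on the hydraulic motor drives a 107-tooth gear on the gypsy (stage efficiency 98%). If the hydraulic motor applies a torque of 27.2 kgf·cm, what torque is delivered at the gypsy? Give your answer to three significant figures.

73.1 kgf·cm

gear mesh 107/39 = 2.7436 → τ = 27.2·2.7436·0.98 = 73.133 kgf·cm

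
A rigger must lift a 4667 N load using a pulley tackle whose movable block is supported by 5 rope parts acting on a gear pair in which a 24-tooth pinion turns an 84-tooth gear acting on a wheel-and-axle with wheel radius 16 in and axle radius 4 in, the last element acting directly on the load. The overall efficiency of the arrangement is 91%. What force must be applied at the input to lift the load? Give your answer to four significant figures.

73.27 N

Block-and-tackle MA = number of supporting rope parts = 5.
Gear pair MA = 84/24 = 3.5.
Wheel-and-axle MA = R/r = 16/4 = 4.
Combined ideal MA = 5 × 3.5 × 4 = 70.
Actual MA = 70 × 0.91 = 63.7.
Effort = load / actual MA = 4667 / 63.7 = 73.265 N.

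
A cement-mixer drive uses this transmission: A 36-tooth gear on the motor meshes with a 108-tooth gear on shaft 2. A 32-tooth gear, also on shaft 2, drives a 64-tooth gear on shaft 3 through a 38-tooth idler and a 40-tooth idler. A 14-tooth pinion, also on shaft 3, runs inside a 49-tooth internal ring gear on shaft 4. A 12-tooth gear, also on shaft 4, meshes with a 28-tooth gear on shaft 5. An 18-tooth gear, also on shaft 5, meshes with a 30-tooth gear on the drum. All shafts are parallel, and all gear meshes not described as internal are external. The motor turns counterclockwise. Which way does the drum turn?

the motor → shaft 2: external mesh, 1 reversal → CW.
shaft 2 → shaft 3: driver → idler → idler → driven is 3 external meshes, 3 reversals → CCW.
shaft 3 → shaft 4: internal mesh, same direction → CCW.
shaft 4 → shaft 5: external mesh, 1 reversal → CW.
shaft 5 → the drum: external mesh, 1 reversal → CCW.
6 reversals in total — an even number — so the drum turns the same way as the motor.

counterclockwise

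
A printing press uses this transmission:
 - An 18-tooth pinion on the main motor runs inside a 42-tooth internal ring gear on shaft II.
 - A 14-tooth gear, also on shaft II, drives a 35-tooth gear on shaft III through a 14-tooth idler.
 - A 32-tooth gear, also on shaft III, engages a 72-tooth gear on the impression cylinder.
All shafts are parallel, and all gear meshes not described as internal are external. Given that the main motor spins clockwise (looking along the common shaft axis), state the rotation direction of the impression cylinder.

anticlockwise

the main motor → shaft II: internal mesh, same direction → CW.
shaft II → shaft III: driver → idler → driven is 2 external meshes, 2 reversals → CW.
shaft III → the impression cylinder: external mesh, 1 reversal → CCW.
3 reversals in total — an odd number — so the impression cylinder turns opposite to the main motor.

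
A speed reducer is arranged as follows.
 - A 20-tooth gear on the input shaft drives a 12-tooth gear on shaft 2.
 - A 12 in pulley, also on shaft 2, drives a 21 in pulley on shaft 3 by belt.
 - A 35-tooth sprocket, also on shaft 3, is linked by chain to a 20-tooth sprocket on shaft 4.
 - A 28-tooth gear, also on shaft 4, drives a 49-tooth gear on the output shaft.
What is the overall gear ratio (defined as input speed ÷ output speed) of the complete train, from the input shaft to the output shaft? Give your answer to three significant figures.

1.05

Each stage contributes driven/driver: gear mesh 12/20 = 0.6, belt 21/12 = 1.75, chain 20/35 = 0.57143, gear mesh 49/28 = 1.75.
Overall: 0.6 × 1.75 × 0.57143 × 1.75 = 1.05.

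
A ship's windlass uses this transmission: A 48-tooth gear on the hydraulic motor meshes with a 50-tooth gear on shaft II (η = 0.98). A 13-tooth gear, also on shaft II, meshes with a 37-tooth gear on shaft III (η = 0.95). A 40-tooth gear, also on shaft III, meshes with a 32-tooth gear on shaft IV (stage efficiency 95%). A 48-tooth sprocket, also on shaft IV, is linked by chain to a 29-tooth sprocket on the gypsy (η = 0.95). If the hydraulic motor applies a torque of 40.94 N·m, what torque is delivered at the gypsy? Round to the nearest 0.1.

After the gear mesh (50/48): 40.94 × 1.0417 × 0.98 = 41.793 N·m
After the gear mesh (37/13): 41.793 × 2.8462 × 0.95 = 113 N·m
After the gear mesh (32/40): 113 × 0.8 × 0.95 = 85.881 N·m
After the chain (29/48): 85.881 × 0.60417 × 0.95 = 49.292 N·m

49.3 N·m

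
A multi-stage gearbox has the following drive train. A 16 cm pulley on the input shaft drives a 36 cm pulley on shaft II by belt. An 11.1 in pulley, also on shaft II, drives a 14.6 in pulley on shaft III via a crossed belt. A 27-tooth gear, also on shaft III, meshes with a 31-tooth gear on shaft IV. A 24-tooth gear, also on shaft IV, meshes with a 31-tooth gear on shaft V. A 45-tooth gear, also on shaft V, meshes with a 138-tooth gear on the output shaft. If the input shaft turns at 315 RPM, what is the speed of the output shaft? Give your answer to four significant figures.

23.40 RPM

belt 36/16 = 2.25 → 315/2.25 = 140 RPM
belt 14.6/11.1 = 1.3153 → 140/1.3153 = 106.44 RPM
gear mesh 31/27 = 1.1481 → 106.44/1.1481 = 92.704 RPM
gear mesh 31/24 = 1.2917 → 92.704/1.2917 = 71.771 RPM
gear mesh 138/45 = 3.0667 → 71.771/3.0667 = 23.404 RPM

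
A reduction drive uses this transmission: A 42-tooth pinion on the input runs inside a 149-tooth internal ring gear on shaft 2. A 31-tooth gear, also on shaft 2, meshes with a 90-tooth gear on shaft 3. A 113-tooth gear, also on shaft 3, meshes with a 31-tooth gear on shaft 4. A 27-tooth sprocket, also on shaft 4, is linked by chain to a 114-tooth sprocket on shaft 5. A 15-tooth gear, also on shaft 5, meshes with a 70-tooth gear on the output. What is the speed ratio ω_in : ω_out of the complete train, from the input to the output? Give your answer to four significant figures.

Each stage contributes driven/driver: internal gear 149/42 = 3.5476, gear mesh 90/31 = 2.9032, gear mesh 31/113 = 0.27434, chain 114/27 = 4.2222, gear mesh 70/15 = 4.6667.
Overall: 3.5476 × 2.9032 × 0.27434 × 4.2222 × 4.6667 = 55.674.

55.67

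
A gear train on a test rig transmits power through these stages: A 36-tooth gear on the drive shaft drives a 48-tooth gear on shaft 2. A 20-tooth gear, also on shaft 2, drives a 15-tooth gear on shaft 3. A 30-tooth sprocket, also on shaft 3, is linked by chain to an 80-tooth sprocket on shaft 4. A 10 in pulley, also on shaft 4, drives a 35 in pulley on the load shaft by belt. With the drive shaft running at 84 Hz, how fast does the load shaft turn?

the drive shaft → shaft 2 (gear mesh, 48/36): 84 ÷ 1.3333 = 63 Hz
shaft 2 → shaft 3 (gear mesh, 15/20): 63 ÷ 0.75 = 84 Hz
shaft 3 → shaft 4 (chain, 80/30): 84 ÷ 2.6667 = 31.5 Hz
shaft 4 → the load shaft (belt, 35/10): 31.5 ÷ 3.5 = 9 Hz

9 Hz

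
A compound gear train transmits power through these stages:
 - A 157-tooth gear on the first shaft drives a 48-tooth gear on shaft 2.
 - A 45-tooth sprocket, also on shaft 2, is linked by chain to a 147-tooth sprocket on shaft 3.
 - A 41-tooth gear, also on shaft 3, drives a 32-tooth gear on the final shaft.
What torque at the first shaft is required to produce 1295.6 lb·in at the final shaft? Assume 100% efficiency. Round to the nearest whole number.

Overall ratio R = 0.30573 × 3.2667 × 0.78049 = 0.77949.
Input torque = output torque / R = 1295.6 / 0.77949 = 1662.1 lb·in.

1662 lb·in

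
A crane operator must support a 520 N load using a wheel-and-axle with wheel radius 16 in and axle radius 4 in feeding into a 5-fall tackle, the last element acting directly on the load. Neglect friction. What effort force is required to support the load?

26 N

Wheel-and-axle MA = R/r = 16/4 = 4.
Block-and-tackle MA = number of supporting rope parts = 5.
Combined ideal MA = 4 × 5 = 20.
Effort = load / MA = 520 / 20 = 26 N.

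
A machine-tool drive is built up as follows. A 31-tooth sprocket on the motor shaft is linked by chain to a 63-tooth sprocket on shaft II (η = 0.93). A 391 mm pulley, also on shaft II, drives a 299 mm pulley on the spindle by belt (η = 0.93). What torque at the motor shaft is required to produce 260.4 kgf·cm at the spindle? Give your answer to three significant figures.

Overall ratio R = 2.0323 × 0.76471 = 1.5541; overall efficiency η = 0.93 × 0.93 = 0.8649.
Input torque = output torque / (R × η) = 260.4 / (1.5541 × 0.8649) = 193.73 kgf·cm.

194 kgf·cm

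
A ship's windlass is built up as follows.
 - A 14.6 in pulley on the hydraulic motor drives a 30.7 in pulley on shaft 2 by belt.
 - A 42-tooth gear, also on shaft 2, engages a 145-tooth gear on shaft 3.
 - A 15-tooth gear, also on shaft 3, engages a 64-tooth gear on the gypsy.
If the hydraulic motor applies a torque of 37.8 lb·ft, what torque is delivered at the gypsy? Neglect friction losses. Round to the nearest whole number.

Belt: ratio = 30.7/14.6 = 2.1027; torque at shaft 2 = 37.8 × 2.1027 = 79.484 lb·ft.
Gear mesh: ratio = 145/42 = 3.4524; torque at shaft 3 = 79.484 × 3.4524 = 274.41 lb·ft.
Gear mesh: ratio = 64/15 = 4.2667; torque at the gypsy = 274.41 × 4.2667 = 1170.8 lb·ft.

1171 lb·ft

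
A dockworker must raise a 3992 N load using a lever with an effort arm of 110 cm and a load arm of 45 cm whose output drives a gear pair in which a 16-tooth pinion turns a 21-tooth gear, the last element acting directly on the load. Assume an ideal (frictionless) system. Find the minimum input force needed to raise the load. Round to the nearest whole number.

1244 N

Lever MA = effort arm / load arm = 110/45 = 2.4444.
Gear pair MA = 21/16 = 1.3125.
Combined ideal MA = 2.4444 × 1.3125 = 3.2083.
Effort = load / MA = 3992 / 3.2083 = 1244.3 N.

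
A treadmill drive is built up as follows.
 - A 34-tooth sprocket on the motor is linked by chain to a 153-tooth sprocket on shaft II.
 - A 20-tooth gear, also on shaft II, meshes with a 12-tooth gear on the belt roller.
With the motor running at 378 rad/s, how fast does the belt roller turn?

chain 153/34 = 4.5 → 378/4.5 = 84 rad/s
gear mesh 12/20 = 0.6 → 84/0.6 = 140 rad/s

140 rad/s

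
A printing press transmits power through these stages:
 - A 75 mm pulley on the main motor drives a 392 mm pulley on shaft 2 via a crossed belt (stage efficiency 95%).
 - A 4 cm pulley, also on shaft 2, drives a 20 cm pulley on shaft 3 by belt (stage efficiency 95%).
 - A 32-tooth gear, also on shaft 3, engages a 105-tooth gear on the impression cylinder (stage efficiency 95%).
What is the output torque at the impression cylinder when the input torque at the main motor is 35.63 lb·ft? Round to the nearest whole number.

After the belt (392/75): 35.63 × 5.2267 × 0.95 = 176.91 lb·ft
After the belt (20/4): 176.91 × 5 × 0.95 = 840.35 lb·ft
After the gear mesh (105/32): 840.35 × 3.2812 × 0.95 = 2619.5 lb·ft

2620 lb·ft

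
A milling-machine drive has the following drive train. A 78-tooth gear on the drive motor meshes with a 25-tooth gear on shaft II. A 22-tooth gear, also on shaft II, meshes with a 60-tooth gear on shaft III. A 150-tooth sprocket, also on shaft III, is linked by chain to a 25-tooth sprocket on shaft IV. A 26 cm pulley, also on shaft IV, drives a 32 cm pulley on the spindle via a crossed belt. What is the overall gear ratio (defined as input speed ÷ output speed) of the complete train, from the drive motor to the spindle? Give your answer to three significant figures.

Each stage contributes driven/driver: gear mesh 25/78 = 0.32051, gear mesh 60/22 = 2.7273, chain 25/150 = 0.16667, belt 32/26 = 1.2308.
Overall: 0.32051 × 2.7273 × 0.16667 × 1.2308 = 0.17931.

0.179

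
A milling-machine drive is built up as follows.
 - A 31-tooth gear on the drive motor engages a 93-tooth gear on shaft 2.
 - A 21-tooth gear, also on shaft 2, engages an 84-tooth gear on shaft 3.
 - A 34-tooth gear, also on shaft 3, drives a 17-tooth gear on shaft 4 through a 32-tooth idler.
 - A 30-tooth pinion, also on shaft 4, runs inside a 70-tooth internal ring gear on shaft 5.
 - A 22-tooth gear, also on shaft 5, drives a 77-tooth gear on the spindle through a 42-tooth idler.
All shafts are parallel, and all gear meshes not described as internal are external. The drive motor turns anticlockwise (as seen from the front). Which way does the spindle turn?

anticlockwise

the drive motor → shaft 2: external mesh, 1 reversal → CW.
shaft 2 → shaft 3: external mesh, 1 reversal → CCW.
shaft 3 → shaft 4: driver → idler → driven is 2 external meshes, 2 reversals → CCW.
shaft 4 → shaft 5: internal mesh, same direction → CCW.
shaft 5 → the spindle: driver → idler → driven is 2 external meshes, 2 reversals → CCW.
6 reversals in total — an even number — so the spindle turns the same way as the drive motor.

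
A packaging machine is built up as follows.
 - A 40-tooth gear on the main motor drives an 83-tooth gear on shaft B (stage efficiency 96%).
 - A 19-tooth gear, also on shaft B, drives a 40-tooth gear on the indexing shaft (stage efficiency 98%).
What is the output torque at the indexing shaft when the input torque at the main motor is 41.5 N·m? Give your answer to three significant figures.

gear mesh 83/40 = 2.075 → τ = 41.5·2.075·0.96 = 82.668 N·m
gear mesh 40/19 = 2.1053 → τ = 82.668·2.1053·0.98 = 170.56 N·m

171 N·m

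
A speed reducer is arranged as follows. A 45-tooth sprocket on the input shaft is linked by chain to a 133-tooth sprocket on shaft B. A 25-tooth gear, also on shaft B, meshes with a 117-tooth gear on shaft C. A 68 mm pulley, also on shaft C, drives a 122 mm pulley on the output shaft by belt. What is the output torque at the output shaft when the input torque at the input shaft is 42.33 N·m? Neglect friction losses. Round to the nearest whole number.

1050 N·m

chain 133/45 = 2.9556 → τ = 42.33·2.9556 = 125.11 N·m
gear mesh 117/25 = 4.68 → τ = 125.11·4.68 = 585.51 N·m
belt 122/68 = 1.7941 → τ = 585.51·1.7941 = 1050.5 N·m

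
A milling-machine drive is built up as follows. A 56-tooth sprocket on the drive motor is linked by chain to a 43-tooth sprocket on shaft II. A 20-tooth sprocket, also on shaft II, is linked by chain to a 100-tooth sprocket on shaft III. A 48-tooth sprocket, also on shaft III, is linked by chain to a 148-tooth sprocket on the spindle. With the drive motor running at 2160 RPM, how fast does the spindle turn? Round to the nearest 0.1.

chain 43/56 = 0.76786 → 2160/0.76786 = 2813 RPM
chain 100/20 = 5 → 2813/5 = 562.6 RPM
chain 148/48 = 3.0833 → 562.6/3.0833 = 182.47 RPM

182.5 RPM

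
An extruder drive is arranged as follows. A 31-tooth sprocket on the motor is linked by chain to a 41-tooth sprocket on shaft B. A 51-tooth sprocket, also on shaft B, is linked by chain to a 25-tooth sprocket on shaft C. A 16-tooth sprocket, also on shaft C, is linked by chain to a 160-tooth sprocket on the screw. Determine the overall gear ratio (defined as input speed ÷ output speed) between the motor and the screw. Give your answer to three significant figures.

Each stage contributes driven/driver: chain 41/31 = 1.3226, chain 25/51 = 0.4902, chain 160/16 = 10.
Overall: 1.3226 × 0.4902 × 10 = 6.4832.

6.48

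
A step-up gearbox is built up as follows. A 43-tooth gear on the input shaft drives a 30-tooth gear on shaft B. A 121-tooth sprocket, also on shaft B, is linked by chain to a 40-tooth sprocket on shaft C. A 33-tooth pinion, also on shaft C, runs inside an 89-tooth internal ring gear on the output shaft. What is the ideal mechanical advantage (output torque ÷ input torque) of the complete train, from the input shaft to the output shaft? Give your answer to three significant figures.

0.622

Each stage contributes driven/driver: gear mesh 30/43 = 0.69767, chain 40/121 = 0.33058, internal gear 89/33 = 2.697.
Overall: 0.69767 × 0.33058 × 2.697 = 0.62202.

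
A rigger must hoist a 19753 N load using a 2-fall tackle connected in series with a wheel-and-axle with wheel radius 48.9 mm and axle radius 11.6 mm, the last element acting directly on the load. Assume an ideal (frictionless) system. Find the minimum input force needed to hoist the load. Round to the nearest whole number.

Block-and-tackle MA = number of supporting rope parts = 2.
Wheel-and-axle MA = R/r = 48.9/11.6 = 4.2155.
Combined ideal MA = 2 × 4.2155 = 8.431.
Effort = load / MA = 19753 / 8.431 = 2342.9 N.

2343 N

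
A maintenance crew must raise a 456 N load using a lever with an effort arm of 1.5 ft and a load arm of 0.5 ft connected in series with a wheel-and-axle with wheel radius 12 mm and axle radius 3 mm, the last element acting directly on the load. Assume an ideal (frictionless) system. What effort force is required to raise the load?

38 N

Lever MA = effort arm / load arm = 1.5/0.5 = 3.
Wheel-and-axle MA = R/r = 12/3 = 4.
Combined ideal MA = 3 × 4 = 12.
Effort = load / MA = 456 / 12 = 38 N.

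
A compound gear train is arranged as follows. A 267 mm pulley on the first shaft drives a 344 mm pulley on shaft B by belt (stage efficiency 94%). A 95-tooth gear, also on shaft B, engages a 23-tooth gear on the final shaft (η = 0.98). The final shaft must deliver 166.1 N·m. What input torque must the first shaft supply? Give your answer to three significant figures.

Overall ratio R = 1.2884 × 0.24211 = 0.31193; overall efficiency η = 0.94 × 0.98 = 0.9212.
Input torque = output torque / (R × η) = 166.1 / (0.31193 × 0.9212) = 578.05 N·m.

578 N·m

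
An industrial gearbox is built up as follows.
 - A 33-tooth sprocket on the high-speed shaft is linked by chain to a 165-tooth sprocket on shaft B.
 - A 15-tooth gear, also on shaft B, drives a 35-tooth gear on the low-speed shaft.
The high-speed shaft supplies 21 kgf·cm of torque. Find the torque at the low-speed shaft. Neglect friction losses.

245 kgf·cm

Chain: ratio = 165/33 = 5; torque at shaft B = 21 × 5 = 105 kgf·cm.
Gear mesh: ratio = 35/15 = 2.3333; torque at the low-speed shaft = 105 × 2.3333 = 245 kgf·cm.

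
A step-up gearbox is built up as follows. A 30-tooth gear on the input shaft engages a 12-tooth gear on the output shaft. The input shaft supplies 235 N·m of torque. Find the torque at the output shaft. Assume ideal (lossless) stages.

94 N·m

Gear mesh: ratio = 12/30 = 0.4; torque at the output shaft = 235 × 0.4 = 94 N·m.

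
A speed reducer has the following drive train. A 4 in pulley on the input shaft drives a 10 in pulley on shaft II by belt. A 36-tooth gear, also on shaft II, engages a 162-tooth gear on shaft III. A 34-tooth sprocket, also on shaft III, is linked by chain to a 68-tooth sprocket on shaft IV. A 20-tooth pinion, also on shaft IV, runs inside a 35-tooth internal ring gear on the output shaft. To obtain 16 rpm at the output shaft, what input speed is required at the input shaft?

Overall ratio R = 2.5 × 4.5 × 2 × 1.75 = 39.375.
Required input speed = output speed × R = 16 × 39.375 = 630 rpm.

630 rpm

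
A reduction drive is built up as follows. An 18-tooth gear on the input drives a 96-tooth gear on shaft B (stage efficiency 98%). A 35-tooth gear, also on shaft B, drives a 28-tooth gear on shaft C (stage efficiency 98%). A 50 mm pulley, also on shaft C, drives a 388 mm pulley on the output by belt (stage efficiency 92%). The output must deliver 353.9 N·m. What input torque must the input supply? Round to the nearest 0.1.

12.1 N·m

Overall ratio R = 5.3333 × 0.8 × 7.76 = 33.109; overall efficiency η = 0.98 × 0.98 × 0.92 = 0.8836.
Input torque = output torque / (R × η) = 353.9 / (33.109 × 0.8836) = 12.097 N·m.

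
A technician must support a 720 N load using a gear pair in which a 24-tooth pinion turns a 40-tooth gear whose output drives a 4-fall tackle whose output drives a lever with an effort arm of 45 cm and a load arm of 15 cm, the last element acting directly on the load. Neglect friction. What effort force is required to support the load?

36 N

Gear pair MA = 40/24 = 1.6667.
Block-and-tackle MA = number of supporting rope parts = 4.
Lever MA = effort arm / load arm = 45/15 = 3.
Combined ideal MA = 1.6667 × 4 × 3 = 20.
Effort = load / MA = 720 / 20 = 36 N.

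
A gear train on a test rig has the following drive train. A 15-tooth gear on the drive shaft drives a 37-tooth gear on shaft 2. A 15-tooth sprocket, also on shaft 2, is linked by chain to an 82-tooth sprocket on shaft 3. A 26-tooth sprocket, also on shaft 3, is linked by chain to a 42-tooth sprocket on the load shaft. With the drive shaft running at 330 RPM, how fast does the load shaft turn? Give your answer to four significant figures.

15.15 RPM

the drive shaft → shaft 2 (gear mesh, 37/15): 330 ÷ 2.4667 = 133.78 RPM
shaft 2 → shaft 3 (chain, 82/15): 133.78 ÷ 5.4667 = 24.473 RPM
shaft 3 → the load shaft (chain, 42/26): 24.473 ÷ 1.6154 = 15.15 RPM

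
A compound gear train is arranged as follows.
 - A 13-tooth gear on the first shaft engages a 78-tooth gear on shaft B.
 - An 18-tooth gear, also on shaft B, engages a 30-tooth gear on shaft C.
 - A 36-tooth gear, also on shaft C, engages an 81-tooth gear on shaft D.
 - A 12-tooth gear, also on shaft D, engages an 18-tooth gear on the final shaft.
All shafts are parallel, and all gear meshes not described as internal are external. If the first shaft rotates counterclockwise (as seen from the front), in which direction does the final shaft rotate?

the first shaft → shaft B: external mesh, 1 reversal → CW.
shaft B → shaft C: external mesh, 1 reversal → CCW.
shaft C → shaft D: external mesh, 1 reversal → CW.
shaft D → the final shaft: external mesh, 1 reversal → CCW.
4 reversals in total — an even number — so the final shaft turns the same way as the first shaft.

counterclockwise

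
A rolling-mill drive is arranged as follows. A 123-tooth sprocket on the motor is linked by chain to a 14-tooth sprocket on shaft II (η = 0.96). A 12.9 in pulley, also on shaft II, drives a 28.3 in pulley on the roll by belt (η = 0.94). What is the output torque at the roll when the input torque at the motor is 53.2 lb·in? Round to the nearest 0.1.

Chain: ratio = 14/123 = 0.11382; torque at shaft II = 53.2 × 0.11382 × 0.96 = 5.8131 lb·in.
Belt: ratio = 28.3/12.9 = 2.1938; torque at the roll = 5.8131 × 2.1938 × 0.94 = 11.988 lb·in.

12.0 lb·in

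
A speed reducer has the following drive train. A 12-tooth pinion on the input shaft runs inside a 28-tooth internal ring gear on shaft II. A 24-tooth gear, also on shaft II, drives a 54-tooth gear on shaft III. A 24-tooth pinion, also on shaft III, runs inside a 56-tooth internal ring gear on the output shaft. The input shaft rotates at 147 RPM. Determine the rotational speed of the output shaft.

12 RPM

internal gear 28/12 = 2.3333 → 147/2.3333 = 63 RPM
gear mesh 54/24 = 2.25 → 63/2.25 = 28 RPM
internal gear 56/24 = 2.3333 → 28/2.3333 = 12 RPM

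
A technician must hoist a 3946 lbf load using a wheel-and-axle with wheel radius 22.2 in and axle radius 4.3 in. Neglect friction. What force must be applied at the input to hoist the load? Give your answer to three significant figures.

Wheel-and-axle MA = R/r = 22.2/4.3 = 5.1628.
Effort = load / MA = 3946 / 5.1628 = 764.32 lbf.

764 lbf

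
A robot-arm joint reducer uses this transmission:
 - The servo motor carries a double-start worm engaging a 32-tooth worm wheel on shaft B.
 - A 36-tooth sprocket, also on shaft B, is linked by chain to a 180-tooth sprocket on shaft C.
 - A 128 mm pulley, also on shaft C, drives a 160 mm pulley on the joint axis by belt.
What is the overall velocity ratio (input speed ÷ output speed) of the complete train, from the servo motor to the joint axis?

100

Each stage contributes driven/driver: worm 32/2 = 16, chain 180/36 = 5, belt 160/128 = 1.25.
Overall: 16 × 5 × 1.25 = 100.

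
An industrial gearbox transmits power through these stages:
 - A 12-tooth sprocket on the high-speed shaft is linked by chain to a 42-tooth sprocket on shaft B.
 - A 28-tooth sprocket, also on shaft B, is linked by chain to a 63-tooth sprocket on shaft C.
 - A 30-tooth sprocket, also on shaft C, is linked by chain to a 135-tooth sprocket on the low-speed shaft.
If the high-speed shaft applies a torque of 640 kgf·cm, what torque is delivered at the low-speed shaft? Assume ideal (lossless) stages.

22680 kgf·cm

chain 42/12 = 3.5 → τ = 640·3.5 = 2240 kgf·cm
chain 63/28 = 2.25 → τ = 2240·2.25 = 5040 kgf·cm
chain 135/30 = 4.5 → τ = 5040·4.5 = 22680 kgf·cm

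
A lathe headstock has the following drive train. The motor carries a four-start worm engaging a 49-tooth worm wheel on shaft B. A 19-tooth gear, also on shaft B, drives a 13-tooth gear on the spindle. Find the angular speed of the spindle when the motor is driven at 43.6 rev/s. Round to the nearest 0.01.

5.20 rev/s

worm 49/4 = 12.25 → 43.6/12.25 = 3.5592 rev/s
gear mesh 13/19 = 0.68421 → 3.5592/0.68421 = 5.2019 rev/s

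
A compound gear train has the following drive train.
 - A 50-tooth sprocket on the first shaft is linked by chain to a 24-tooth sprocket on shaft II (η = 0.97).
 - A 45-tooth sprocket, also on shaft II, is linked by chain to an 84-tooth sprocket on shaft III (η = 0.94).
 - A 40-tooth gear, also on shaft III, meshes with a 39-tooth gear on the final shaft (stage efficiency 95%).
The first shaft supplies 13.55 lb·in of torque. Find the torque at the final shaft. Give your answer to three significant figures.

Chain: ratio = 24/50 = 0.48; torque at shaft II = 13.55 × 0.48 × 0.97 = 6.3089 lb·in.
Chain: ratio = 84/45 = 1.8667; torque at shaft III = 6.3089 × 1.8667 × 0.94 = 11.07 lb·in.
Gear mesh: ratio = 39/40 = 0.975; torque at the final shaft = 11.07 × 0.975 × 0.95 = 10.254 lb·in.

10.3 lb·in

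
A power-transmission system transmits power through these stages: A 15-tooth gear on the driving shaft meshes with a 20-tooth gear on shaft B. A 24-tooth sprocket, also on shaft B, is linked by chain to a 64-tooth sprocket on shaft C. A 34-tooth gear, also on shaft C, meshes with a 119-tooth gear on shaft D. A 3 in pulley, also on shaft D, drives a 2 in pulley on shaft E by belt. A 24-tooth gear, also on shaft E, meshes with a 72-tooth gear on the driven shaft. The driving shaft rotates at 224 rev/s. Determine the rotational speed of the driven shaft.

9 rev/s

gear mesh 20/15 = 1.3333 → 224/1.3333 = 168 rev/s
chain 64/24 = 2.6667 → 168/2.6667 = 63 rev/s
gear mesh 119/34 = 3.5 → 63/3.5 = 18 rev/s
belt 2/3 = 0.66667 → 18/0.66667 = 27 rev/s
gear mesh 72/24 = 3 → 27/3 = 9 rev/s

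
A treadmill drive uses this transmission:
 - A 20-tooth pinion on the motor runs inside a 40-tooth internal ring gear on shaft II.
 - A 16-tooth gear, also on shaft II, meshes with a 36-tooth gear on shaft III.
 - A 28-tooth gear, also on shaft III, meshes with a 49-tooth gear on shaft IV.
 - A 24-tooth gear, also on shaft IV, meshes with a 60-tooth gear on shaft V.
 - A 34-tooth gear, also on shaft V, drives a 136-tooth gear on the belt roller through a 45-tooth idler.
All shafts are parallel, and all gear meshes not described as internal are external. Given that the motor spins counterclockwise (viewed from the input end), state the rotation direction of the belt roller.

the motor → shaft II: internal mesh, same direction → CCW.
shaft II → shaft III: external mesh, 1 reversal → CW.
shaft III → shaft IV: external mesh, 1 reversal → CCW.
shaft IV → shaft V: external mesh, 1 reversal → CW.
shaft V → the belt roller: driver → idler → driven is 2 external meshes, 2 reversals → CW.
5 reversals in total — an odd number — so the belt roller turns opposite to the motor.

clockwise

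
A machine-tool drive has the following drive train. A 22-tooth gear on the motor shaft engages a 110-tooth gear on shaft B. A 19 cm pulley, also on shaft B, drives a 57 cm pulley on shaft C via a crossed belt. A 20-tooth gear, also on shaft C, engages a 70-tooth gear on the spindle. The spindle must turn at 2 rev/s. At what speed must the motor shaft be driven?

105 rev/s

Overall ratio R = 5 × 3 × 3.5 = 52.5.
Required input speed = output speed × R = 2 × 52.5 = 105 rev/s.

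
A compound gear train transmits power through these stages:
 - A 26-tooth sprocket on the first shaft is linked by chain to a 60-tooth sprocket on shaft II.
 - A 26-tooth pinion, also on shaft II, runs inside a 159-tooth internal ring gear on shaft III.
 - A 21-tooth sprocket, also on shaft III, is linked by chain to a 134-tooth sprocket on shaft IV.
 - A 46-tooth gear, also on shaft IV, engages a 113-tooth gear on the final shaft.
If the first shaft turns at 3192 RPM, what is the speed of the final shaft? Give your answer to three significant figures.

14.4 RPM

chain 60/26 = 2.3077 → 3192/2.3077 = 1383.2 RPM
internal gear 159/26 = 6.1154 → 1383.2/6.1154 = 226.18 RPM
chain 134/21 = 6.381 → 226.18/6.381 = 35.447 RPM
gear mesh 113/46 = 2.4565 → 35.447/2.4565 = 14.43 RPM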